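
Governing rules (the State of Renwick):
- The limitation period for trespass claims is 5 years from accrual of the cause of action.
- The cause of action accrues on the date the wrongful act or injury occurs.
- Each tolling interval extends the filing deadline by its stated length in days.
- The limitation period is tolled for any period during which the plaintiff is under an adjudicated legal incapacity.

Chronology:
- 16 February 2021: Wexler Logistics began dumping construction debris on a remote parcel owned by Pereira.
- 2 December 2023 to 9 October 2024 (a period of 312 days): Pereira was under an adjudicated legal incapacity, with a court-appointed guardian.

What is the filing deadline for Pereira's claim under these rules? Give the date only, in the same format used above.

25 December 2026

The claim accrued on 16 February 2021, when the wrongful act occurred.
Adding the 5 years base period to 16 February 2021 gives a deadline of 16 February 2026, before any tolling.
The plaintiff's legal incapacity from 2 December 2023 to 9 October 2024 tolled the period for 312 days, extending the deadline to 25 December 2026.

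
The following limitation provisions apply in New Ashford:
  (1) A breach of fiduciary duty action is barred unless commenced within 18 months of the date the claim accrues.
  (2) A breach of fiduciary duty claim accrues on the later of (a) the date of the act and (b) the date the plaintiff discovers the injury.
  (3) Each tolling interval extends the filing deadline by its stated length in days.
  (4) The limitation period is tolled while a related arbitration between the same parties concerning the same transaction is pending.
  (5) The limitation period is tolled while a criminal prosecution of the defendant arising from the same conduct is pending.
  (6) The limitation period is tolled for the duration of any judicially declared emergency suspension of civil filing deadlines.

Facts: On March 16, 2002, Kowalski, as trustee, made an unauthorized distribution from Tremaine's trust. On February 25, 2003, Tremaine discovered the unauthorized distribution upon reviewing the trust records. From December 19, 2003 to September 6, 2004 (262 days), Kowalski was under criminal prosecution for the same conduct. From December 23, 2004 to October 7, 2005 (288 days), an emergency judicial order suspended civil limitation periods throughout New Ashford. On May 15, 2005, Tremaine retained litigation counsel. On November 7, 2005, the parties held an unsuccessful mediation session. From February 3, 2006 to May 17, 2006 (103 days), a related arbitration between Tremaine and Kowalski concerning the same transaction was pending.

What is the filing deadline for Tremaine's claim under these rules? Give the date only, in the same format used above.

June 9, 2006

The claim accrued on February 25, 2003 — the later of the March 16, 2002 act and the February 25, 2003 discovery.
18 months from February 25, 2003 is August 25, 2004.
The pending criminal prosecution from December 19, 2003 to September 6, 2004 tolled the period for 262 days, extending the deadline to May 14, 2005.
The emergency suspension of filing deadlines from December 23, 2004 to October 7, 2005 tolled the period for 288 days, extending the deadline to February 26, 2006.
The pending related arbitration from February 3, 2006 to May 17, 2006 tolled the period for 103 days, extending the deadline to June 9, 2006.
Nothing else in the chronology tolls or restarts the period.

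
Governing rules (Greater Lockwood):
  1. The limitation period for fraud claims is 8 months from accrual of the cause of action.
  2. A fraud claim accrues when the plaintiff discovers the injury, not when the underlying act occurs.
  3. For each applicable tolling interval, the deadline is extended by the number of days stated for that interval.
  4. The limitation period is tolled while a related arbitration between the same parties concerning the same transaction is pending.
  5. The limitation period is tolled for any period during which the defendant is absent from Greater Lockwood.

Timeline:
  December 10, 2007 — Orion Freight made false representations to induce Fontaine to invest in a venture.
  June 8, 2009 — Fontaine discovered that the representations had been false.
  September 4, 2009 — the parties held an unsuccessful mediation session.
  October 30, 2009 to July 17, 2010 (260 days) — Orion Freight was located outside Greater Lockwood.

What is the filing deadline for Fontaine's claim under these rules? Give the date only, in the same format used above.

October 26, 2010

Accrual is tied to discovery, so the period began on June 8, 2009 rather than on December 10, 2007 when the act occurred.
8 months from June 8, 2009 is February 8, 2010.
Because the defendant's absence from the jurisdiction ran from October 30, 2009 to July 17, 2010, the deadline is extended by 260 days to October 26, 2010.
None of the other events listed affects the running of the period under the stated rules.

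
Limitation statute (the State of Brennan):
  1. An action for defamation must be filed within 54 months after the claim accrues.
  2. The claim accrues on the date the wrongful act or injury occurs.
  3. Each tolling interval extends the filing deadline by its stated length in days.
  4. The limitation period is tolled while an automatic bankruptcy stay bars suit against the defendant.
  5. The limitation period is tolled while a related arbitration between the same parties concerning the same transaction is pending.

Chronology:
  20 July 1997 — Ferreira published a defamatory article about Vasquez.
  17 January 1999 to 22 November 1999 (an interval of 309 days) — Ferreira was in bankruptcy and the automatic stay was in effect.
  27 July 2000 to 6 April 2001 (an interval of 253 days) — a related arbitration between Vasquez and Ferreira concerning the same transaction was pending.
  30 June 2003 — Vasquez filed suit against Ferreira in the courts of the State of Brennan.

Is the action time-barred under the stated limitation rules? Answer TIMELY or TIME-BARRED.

TIMELY

The limitation period began to run on 20 July 1997.
54 months from 20 July 1997 is 20 January 2002.
The period was tolled for 309 days by the automatic bankruptcy stay (17 January 1999 to 22 November 1999), pushing the deadline to 25 November 2002.
The period was tolled for 253 days by the pending related arbitration (27 July 2000 to 6 April 2001), pushing the deadline to 5 August 2003.
The 30 June 2003 filing precedes the 5 August 2003 deadline; the claim is timely.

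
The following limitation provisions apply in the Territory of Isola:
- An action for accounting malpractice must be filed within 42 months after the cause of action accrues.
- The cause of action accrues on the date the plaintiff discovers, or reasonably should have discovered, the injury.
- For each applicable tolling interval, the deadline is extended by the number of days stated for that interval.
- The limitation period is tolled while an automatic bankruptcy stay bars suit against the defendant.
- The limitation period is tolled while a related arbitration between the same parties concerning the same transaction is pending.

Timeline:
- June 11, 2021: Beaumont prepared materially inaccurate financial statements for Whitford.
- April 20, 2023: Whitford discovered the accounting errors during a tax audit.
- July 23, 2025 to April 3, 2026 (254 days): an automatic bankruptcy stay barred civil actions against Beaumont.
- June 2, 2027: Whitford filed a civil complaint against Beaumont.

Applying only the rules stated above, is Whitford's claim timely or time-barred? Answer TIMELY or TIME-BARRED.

TIMELY

Under the discovery rule, the claim accrued on April 20, 2023, when Whitford discovered the injury — not on the June 11, 2021 date of the underlying act.
Adding the 42 months base period to April 20, 2023 gives a deadline of October 20, 2026, before any tolling.
The automatic bankruptcy stay from July 23, 2025 to April 3, 2026 tolled the period for 254 days, extending the deadline to July 1, 2027.
Filing on June 2, 2027 beat the July 1, 2027 deadline — the action is timely.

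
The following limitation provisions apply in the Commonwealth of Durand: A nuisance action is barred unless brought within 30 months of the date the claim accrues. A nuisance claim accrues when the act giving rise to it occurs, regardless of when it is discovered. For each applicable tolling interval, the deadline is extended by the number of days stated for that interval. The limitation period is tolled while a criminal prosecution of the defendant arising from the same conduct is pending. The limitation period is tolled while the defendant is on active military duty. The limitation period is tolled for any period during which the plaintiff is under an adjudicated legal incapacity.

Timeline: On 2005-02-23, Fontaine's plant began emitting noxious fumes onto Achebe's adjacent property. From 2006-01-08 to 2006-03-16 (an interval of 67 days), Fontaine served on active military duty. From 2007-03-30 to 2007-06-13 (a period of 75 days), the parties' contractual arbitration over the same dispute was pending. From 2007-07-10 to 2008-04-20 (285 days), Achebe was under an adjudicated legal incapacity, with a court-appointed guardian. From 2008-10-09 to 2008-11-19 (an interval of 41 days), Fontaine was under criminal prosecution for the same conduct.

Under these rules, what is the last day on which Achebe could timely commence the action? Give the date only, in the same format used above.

2008-08-09

The claim accrued on 2005-02-23, when the wrongful act occurred.
Adding the 30 months base period to 2005-02-23 gives a deadline of 2007-08-23, before any tolling.
The defendant's active military service from 2006-01-08 to 2006-03-16 tolled the period for 67 days, extending the deadline to 2007-10-29.
Because the plaintiff's legal incapacity ran from 2007-07-10 to 2008-04-20, the deadline is extended by 285 days to 2008-08-09.
The pending criminal prosecution starting 2008-10-09 came too late — the period had run on 2008-08-09 — and so does not extend the deadline.
Although a pending arbitration ran from 2007-03-30 to 2007-06-13, the stated rules do not make that a tolling event, so it is disregarded.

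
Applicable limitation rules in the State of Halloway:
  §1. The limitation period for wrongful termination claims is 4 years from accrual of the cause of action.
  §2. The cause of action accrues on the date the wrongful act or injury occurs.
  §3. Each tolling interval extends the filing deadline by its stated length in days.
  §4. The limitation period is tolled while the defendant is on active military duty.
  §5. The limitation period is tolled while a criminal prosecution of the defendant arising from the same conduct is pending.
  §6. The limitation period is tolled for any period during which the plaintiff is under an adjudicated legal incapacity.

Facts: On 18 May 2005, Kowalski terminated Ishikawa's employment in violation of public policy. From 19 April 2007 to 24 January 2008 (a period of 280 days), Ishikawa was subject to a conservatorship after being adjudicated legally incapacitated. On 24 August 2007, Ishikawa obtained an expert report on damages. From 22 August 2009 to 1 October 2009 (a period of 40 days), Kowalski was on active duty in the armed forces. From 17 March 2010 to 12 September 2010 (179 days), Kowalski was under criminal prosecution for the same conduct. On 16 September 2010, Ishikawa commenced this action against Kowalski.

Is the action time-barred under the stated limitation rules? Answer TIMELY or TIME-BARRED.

TIMELY

The claim accrued on 18 May 2005, when the wrongful act occurred.
4 years from 18 May 2005 is 18 May 2009.
The period was tolled for 280 days by the plaintiff's legal incapacity (19 April 2007 to 24 January 2008), pushing the deadline to 22 February 2010.
The defendant's active military service from 22 August 2009 to 1 October 2009 tolled the period for 40 days, extending the deadline to 3 April 2010.
Because the pending criminal prosecution ran from 17 March 2010 to 12 September 2010, the deadline is extended by 179 days to 29 September 2010.
The other events in the timeline have no effect on the limitation period under the stated rules.
Filing on 16 September 2010 beat the 29 September 2010 deadline — the action is timely.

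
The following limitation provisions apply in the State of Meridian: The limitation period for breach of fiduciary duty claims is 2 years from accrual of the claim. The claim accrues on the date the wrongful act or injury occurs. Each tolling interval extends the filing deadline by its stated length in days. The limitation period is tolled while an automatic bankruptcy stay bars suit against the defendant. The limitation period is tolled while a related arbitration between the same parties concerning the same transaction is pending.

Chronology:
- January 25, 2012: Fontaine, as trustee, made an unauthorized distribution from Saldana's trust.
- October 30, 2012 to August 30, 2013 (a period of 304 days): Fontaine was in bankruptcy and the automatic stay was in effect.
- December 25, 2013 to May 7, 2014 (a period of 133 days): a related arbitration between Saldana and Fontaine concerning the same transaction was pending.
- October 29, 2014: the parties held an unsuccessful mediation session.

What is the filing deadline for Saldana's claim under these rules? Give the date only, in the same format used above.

The limitation period began to run on January 25, 2012.
2 years from January 25, 2012 is January 25, 2014.
The period was tolled for 304 days by the automatic bankruptcy stay (October 30, 2012 to August 30, 2013), pushing the deadline to November 25, 2014.
Because the pending related arbitration ran from December 25, 2013 to May 7, 2014, the deadline is extended by 133 days to April 7, 2015.
None of the other events listed affects the running of the period under the stated rules.

April 7, 2015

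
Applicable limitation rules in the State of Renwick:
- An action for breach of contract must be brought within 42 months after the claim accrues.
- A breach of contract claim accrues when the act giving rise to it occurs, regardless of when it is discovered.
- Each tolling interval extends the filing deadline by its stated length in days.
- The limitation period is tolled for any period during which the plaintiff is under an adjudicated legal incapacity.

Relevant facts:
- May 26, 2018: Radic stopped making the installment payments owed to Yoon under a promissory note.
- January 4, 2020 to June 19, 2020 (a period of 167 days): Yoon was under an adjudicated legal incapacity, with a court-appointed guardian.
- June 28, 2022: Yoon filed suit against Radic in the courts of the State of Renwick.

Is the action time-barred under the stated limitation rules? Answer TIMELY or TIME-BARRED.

TIME-BARRED

The claim accrued on May 26, 2018, the date of the act.
42 months from May 26, 2018 is November 26, 2021.
The period was tolled for 167 days by the plaintiff's legal incapacity (January 4, 2020 to June 19, 2020), pushing the deadline to May 12, 2022.
Filing on June 28, 2022 missed the May 12, 2022 deadline — the action is time-barred.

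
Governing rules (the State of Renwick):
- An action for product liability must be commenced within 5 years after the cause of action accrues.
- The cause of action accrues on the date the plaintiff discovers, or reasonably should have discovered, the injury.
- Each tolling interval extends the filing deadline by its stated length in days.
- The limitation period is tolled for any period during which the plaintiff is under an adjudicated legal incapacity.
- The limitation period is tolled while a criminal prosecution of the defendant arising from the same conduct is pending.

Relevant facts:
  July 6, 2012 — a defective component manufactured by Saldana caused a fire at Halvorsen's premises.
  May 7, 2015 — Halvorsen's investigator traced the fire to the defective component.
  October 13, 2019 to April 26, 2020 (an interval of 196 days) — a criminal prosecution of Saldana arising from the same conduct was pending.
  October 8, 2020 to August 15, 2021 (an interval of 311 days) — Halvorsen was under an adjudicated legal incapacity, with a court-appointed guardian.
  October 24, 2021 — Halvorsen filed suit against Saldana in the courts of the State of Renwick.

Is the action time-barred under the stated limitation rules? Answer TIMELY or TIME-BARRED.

TIME-BARRED

The claim did not accrue until Halvorsen discovered the injury on May 7, 2015; the July 6, 2012 act date does not start the clock under the stated rule.
The untolled deadline — 5 years after May 7, 2015 — is May 7, 2020.
The pending criminal prosecution from October 13, 2019 to April 26, 2020 tolled the period for 196 days, extending the deadline to November 19, 2020.
The plaintiff's legal incapacity from October 8, 2020 to August 15, 2021 tolled the period for 311 days, extending the deadline to September 26, 2021.
The October 24, 2021 filing falls after the September 26, 2021 deadline; the claim is time-barred.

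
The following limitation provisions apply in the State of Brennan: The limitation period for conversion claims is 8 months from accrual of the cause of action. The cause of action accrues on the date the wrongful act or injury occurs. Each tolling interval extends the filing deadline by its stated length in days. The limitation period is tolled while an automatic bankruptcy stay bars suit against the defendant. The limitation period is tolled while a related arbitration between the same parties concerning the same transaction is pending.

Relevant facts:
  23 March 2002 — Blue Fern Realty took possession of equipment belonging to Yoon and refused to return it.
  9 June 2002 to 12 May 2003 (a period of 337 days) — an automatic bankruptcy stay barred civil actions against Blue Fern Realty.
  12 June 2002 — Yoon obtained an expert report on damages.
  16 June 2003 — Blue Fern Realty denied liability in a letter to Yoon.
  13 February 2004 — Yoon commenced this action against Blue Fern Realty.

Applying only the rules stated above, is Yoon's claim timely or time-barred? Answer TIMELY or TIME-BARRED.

TIME-BARRED

The claim accrued on 23 March 2002, when the wrongful act occurred.
8 months from 23 March 2002 is 23 November 2002.
Because the automatic bankruptcy stay ran from 9 June 2002 to 12 May 2003, the deadline is extended by 337 days to 26 October 2003.
Nothing else in the chronology tolls or restarts the period.
The 13 February 2004 filing falls after the 26 October 2003 deadline; the claim is time-barred.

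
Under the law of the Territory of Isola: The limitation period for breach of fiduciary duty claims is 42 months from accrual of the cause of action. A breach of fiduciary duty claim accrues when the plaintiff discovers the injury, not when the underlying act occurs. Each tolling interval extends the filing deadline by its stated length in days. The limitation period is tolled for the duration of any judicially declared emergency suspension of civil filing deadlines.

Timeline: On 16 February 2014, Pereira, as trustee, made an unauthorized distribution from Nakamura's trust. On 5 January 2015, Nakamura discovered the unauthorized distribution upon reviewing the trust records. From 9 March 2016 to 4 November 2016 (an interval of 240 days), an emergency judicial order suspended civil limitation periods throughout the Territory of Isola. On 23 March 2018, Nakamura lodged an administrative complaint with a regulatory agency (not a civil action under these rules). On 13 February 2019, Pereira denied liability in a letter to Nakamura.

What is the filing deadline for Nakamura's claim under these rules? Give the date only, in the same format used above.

Accrual is tied to discovery, so the period began on 5 January 2015 rather than on 16 February 2014 when the act occurred.
Adding the 42 months base period to 5 January 2015 gives a deadline of 5 July 2018, before any tolling.
The emergency suspension of filing deadlines from 9 March 2016 to 4 November 2016 tolled the period for 240 days, extending the deadline to 2 March 2019.
Nothing else in the chronology tolls or restarts the period.

2 March 2019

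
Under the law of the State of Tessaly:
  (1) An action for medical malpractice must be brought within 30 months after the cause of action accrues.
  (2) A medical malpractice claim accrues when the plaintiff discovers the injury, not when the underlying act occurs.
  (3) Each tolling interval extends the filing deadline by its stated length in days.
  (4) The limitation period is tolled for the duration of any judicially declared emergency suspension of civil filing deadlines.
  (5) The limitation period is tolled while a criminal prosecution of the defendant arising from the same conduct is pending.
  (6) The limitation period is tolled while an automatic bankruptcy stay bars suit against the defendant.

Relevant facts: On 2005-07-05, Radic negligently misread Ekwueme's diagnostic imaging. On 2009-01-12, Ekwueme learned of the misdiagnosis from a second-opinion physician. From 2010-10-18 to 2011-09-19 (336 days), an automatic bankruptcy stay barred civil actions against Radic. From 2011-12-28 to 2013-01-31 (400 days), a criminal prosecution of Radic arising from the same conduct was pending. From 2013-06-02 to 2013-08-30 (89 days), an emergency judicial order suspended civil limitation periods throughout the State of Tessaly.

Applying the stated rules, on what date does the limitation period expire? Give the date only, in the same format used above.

2013-10-14

Under the discovery rule, the claim accrued on 2009-01-12, when Ekwueme discovered the injury — not on the 2005-07-05 date of the underlying act.
Adding the 30 months base period to 2009-01-12 gives a deadline of 2011-07-12, before any tolling.
The automatic bankruptcy stay from 2010-10-18 to 2011-09-19 tolled the period for 336 days, extending the deadline to 2012-06-12.
Because the pending criminal prosecution ran from 2011-12-28 to 2013-01-31, the deadline is extended by 400 days to 2013-07-17.
Because the emergency suspension of filing deadlines ran from 2013-06-02 to 2013-08-30, the deadline is extended by 89 days to 2013-10-14.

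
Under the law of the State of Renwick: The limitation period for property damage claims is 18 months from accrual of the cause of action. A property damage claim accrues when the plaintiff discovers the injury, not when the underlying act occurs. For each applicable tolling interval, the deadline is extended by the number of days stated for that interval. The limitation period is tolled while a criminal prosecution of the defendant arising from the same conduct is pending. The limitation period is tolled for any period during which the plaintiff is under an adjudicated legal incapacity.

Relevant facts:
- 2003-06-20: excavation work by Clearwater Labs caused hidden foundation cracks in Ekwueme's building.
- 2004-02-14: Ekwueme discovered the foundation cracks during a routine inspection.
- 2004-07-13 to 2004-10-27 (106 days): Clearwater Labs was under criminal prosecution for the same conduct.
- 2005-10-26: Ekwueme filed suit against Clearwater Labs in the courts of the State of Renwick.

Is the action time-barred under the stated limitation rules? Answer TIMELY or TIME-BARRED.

The claim did not accrue until Ekwueme discovered the injury on 2004-02-14; the 2003-06-20 act date does not start the clock under the stated rule.
Adding the 18 months base period to 2004-02-14 gives a deadline of 2005-08-14, before any tolling.
Because the pending criminal prosecution ran from 2004-07-13 to 2004-10-27, the deadline is extended by 106 days to 2005-11-28.
Filing on 2005-10-26 beat the 2005-11-28 deadline — the action is timely.

TIMELY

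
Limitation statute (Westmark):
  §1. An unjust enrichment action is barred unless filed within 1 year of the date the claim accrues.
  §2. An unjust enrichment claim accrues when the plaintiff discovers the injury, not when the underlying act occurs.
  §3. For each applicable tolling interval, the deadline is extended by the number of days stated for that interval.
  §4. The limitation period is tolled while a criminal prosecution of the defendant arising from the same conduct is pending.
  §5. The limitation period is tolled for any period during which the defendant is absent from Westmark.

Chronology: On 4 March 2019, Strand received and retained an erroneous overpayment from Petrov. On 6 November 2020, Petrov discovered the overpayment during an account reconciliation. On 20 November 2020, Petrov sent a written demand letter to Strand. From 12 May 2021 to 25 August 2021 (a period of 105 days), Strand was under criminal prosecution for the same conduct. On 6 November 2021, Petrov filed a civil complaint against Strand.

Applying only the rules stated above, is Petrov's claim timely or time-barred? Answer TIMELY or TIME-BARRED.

The claim did not accrue until Petrov discovered the injury on 6 November 2020; the 4 March 2019 act date does not start the clock under the stated rule.
Adding the 1 year base period to 6 November 2020 gives a deadline of 6 November 2021, before any tolling.
The period was tolled for 105 days by the pending criminal prosecution (12 May 2021 to 25 August 2021), pushing the deadline to 19 February 2022.
The other events in the timeline have no effect on the limitation period under the stated rules.
The 6 November 2021 filing precedes the 19 February 2022 deadline; the claim is timely.

TIMELY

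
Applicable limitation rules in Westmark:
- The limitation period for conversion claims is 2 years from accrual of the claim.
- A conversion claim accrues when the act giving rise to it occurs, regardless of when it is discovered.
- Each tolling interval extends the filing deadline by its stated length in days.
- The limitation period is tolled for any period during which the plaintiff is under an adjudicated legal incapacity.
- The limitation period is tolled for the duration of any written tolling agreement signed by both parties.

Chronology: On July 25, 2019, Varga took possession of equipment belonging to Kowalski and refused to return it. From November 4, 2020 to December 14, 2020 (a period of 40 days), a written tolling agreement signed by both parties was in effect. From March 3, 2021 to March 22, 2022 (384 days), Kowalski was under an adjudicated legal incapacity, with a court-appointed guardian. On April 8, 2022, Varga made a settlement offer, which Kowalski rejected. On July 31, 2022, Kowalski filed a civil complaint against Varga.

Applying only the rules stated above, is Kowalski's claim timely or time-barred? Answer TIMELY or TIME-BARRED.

TIMELY

The claim accrued on July 25, 2019, when the wrongful act occurred.
Adding the 2 years base period to July 25, 2019 gives a deadline of July 25, 2021, before any tolling.
Because the written tolling agreement ran from November 4, 2020 to December 14, 2020, the deadline is extended by 40 days to September 3, 2021.
The period was tolled for 384 days by the plaintiff's legal incapacity (March 3, 2021 to March 22, 2022), pushing the deadline to September 22, 2022.
None of the other events listed affects the running of the period under the stated rules.
Filing on July 31, 2022 beat the September 22, 2022 deadline — the action is timely.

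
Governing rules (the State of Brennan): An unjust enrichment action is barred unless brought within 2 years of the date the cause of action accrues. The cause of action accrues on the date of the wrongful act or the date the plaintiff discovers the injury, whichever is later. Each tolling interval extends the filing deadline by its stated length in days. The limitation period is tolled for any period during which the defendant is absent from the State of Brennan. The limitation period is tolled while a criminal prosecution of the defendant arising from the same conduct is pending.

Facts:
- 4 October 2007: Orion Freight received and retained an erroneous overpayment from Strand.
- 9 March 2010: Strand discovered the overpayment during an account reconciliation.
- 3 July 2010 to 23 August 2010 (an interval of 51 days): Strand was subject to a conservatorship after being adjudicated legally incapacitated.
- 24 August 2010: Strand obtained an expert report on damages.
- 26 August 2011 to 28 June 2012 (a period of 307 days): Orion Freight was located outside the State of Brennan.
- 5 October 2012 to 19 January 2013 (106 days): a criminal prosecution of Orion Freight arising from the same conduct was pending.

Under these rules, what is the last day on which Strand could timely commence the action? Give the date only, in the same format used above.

26 April 2013

The claim accrued on 9 March 2010 — the later of the 4 October 2007 act and the 9 March 2010 discovery.
2 years from 9 March 2010 is 9 March 2012.
The period was tolled for 307 days by the defendant's absence from the jurisdiction (26 August 2011 to 28 June 2012), pushing the deadline to 10 January 2013.
The pending criminal prosecution from 5 October 2012 to 19 January 2013 tolled the period for 106 days, extending the deadline to 26 April 2013.
The plaintiff's legal incapacity from 3 July 2010 to 23 August 2010 does not toll the period, because no stated rule makes the plaintiff's incapacity a tolling event.
The other events in the timeline have no effect on the limitation period under the stated rules.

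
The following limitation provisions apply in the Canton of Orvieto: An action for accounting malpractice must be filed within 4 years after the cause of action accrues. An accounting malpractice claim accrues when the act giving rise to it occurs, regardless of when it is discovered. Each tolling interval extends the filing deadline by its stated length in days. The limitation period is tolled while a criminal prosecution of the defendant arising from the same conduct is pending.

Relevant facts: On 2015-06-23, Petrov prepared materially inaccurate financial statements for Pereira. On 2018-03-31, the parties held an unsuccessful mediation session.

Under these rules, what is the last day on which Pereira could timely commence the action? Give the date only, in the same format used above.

2019-06-23

The claim accrued on 2015-06-23, when the wrongful act occurred.
4 years from 2015-06-23 is 2019-06-23.
Nothing else in the chronology tolls or restarts the period.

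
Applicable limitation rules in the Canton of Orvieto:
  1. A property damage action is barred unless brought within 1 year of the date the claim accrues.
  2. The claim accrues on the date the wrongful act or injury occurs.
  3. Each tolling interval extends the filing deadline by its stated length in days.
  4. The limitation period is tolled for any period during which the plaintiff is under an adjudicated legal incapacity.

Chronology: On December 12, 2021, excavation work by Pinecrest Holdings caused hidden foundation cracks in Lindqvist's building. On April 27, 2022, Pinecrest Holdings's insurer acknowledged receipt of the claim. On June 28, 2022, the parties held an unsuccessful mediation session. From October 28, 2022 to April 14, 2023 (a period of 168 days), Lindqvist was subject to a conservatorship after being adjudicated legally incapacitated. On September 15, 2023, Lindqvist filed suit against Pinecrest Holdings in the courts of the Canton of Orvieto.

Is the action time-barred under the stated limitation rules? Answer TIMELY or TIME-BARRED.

TIME-BARRED

The claim accrued on December 12, 2021, the date of the act.
The untolled deadline — 1 year after December 12, 2021 — is December 12, 2022.
The plaintiff's legal incapacity from October 28, 2022 to April 14, 2023 tolled the period for 168 days, extending the deadline to May 29, 2023.
None of the other events listed affects the running of the period under the stated rules.
Filing on September 15, 2023 missed the May 29, 2023 deadline — the action is time-barred.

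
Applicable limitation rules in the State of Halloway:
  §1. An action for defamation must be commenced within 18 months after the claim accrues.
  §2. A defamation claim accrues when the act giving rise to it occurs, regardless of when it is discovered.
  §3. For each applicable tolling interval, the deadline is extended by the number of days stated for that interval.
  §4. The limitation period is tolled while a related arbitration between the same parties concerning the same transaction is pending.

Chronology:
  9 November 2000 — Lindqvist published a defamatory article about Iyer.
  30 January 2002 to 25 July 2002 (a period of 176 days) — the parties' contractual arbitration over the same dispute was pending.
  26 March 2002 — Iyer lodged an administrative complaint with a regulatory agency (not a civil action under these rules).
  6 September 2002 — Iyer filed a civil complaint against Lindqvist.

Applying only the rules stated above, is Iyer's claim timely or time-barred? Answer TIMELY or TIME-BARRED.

TIMELY

The claim accrued on 9 November 2000, when the wrongful act occurred.
The untolled deadline — 18 months after 9 November 2000 — is 9 May 2002.
Because the pending related arbitration ran from 30 January 2002 to 25 July 2002, the deadline is extended by 176 days to 1 November 2002.
None of the other events listed affects the running of the period under the stated rules.
Iyer filed on 6 September 2002, before the 1 November 2002 deadline, so the action is timely.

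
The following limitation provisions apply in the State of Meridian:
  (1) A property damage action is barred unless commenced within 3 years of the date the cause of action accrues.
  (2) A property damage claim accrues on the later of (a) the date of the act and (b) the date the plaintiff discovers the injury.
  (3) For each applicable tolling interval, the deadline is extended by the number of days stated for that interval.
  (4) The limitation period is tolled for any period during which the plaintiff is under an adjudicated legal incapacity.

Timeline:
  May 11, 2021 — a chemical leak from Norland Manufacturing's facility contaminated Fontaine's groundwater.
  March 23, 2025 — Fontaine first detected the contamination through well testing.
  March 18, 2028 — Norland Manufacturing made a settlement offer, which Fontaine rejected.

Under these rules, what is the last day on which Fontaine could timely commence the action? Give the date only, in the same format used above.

March 23, 2028

Taking the later of the act (May 11, 2021) and discovery (March 23, 2025), the claim accrued on March 23, 2025.
Adding the 3 years base period to March 23, 2025 gives a deadline of March 23, 2028, before any tolling.
Nothing else in the chronology tolls or restarts the period.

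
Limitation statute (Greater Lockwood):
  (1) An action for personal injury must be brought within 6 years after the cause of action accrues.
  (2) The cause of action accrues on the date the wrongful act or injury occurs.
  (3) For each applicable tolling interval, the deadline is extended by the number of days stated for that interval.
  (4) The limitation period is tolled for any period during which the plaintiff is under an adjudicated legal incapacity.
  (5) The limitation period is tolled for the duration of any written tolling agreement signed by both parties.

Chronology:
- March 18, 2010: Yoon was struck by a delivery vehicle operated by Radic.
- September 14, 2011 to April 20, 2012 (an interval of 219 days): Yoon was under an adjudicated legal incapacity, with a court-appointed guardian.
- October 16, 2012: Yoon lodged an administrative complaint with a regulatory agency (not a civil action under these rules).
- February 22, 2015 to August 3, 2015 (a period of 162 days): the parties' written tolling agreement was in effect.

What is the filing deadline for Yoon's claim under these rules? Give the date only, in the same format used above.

The cause of action accrued on March 18, 2010, the date of the act.
Adding the 6 years base period to March 18, 2010 gives a deadline of March 18, 2016, before any tolling.
Because the plaintiff's legal incapacity ran from September 14, 2011 to April 20, 2012, the deadline is extended by 219 days to October 23, 2016.
The period was tolled for 162 days by the written tolling agreement (February 22, 2015 to August 3, 2015), pushing the deadline to April 3, 2017.
None of the other events listed affects the running of the period under the stated rules.

April 3, 2017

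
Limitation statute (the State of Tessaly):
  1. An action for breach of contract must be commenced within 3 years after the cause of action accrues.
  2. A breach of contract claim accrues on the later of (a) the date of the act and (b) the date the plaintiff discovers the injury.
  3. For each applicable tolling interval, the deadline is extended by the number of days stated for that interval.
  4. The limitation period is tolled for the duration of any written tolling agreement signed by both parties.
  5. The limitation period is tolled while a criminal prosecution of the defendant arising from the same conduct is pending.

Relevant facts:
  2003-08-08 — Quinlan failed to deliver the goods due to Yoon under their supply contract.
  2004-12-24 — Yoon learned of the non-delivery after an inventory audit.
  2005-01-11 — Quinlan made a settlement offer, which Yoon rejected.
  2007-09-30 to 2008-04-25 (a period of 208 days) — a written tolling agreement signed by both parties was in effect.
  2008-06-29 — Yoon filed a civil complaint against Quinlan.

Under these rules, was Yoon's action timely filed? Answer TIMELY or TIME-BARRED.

The claim accrued on 2004-12-24 — the later of the 2003-08-08 act and the 2004-12-24 discovery.
The untolled deadline — 3 years after 2004-12-24 — is 2007-12-24.
The period was tolled for 208 days by the written tolling agreement (2007-09-30 to 2008-04-25), pushing the deadline to 2008-07-19.
The other events in the timeline have no effect on the limitation period under the stated rules.
Yoon filed on 2008-06-29, before the 2008-07-19 deadline, so the action is timely.

TIMELY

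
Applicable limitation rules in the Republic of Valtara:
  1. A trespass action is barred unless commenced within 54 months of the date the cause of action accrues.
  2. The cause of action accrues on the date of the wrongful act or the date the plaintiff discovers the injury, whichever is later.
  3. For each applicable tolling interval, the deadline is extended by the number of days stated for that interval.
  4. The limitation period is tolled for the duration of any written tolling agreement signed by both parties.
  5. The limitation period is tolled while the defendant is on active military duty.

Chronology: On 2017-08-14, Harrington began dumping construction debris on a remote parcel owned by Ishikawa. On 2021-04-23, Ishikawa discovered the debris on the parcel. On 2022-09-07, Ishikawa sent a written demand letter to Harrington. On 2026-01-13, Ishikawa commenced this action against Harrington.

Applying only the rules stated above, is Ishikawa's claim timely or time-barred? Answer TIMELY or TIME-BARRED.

The claim accrued on 2021-04-23 — the later of the 2017-08-14 act and the 2021-04-23 discovery.
Adding the 54 months base period to 2021-04-23 gives a deadline of 2025-10-23, before any tolling.
The other events in the timeline have no effect on the limitation period under the stated rules.
Ishikawa filed on 2026-01-13, after the 2025-10-23 deadline, so the action is time-barred.

TIME-BARRED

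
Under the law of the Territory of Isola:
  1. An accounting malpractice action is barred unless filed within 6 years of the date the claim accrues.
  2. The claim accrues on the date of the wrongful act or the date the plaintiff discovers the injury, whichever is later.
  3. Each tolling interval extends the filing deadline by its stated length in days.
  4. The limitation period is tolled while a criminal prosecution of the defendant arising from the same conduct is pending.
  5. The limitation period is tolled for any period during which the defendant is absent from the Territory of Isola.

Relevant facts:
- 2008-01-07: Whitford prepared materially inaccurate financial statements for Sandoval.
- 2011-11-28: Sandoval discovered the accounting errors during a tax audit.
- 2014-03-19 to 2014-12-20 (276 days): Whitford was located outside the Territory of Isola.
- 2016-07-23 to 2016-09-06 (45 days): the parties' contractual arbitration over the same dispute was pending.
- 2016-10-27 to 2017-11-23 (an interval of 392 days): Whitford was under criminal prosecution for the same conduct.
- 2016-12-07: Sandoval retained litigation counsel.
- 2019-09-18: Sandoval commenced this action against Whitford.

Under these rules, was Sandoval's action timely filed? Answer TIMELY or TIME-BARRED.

TIMELY

Taking the later of the act (2008-01-07) and discovery (2011-11-28), the claim accrued on 2011-11-28.
6 years from 2011-11-28 is 2017-11-28.
Because the defendant's absence from the jurisdiction ran from 2014-03-19 to 2014-12-20, the deadline is extended by 276 days to 2018-08-31.
The pending criminal prosecution from 2016-10-27 to 2017-11-23 tolled the period for 392 days, extending the deadline to 2019-09-27.
The pending related arbitration from 2016-07-23 to 2016-09-06 does not toll the period, because no stated rule makes a pending arbitration a tolling event.
The other events in the timeline have no effect on the limitation period under the stated rules.
The 2019-09-18 filing precedes the 2019-09-27 deadline; the claim is timely.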